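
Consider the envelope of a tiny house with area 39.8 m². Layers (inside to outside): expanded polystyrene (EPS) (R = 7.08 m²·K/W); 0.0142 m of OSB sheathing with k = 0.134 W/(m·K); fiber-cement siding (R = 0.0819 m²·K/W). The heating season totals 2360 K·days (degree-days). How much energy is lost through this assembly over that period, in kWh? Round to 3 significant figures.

310 kWh

0.0142/0.134 = 0.106
R_total = 7.08 + 0.106 + 0.0819 = 7.268 m²·K/W
E = A × HDD × 24 / R / 1000 = 39.8 × 2360 × 24 / 7.268 / 1000 = 310.2 kWh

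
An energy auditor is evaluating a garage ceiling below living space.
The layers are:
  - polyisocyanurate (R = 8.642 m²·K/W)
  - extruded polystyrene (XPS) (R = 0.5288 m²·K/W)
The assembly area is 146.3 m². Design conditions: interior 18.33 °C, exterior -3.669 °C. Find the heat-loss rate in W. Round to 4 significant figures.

R_total = 8.642 + 0.5288 = 9.1708 m²·K/W
Q = A·ΔT/R = 146.3 × (18.33 − (-3.669)) / 9.1708 = 350.95 W

350.9 W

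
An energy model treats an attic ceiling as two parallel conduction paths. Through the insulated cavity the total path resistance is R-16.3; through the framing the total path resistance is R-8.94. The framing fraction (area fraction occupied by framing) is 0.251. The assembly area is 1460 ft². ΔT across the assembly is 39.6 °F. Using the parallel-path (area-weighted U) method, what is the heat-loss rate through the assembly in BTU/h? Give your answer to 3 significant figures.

4280 BTU/h

U_eff = 0.749/16.3 + 0.251/8.94 = 0.04595 + 0.02808 = 0.07403
R_eff = 1/U_eff = 13.51 ft²·°F·h/BTU
Q = 1460 × 39.6 / 13.51 = 4280 BTU/h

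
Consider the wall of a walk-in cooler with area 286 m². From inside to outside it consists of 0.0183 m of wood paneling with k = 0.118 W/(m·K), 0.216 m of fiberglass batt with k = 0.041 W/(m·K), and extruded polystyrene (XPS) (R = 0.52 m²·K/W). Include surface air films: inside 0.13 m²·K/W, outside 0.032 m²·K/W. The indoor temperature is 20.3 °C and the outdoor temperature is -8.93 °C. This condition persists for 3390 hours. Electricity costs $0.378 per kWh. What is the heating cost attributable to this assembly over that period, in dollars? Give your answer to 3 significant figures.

0.0183/0.118 = 0.1551
0.216/0.041 = 5.268
R_total = 0.13 + 0.1551 + 5.268 + 0.52 + 0.032 = 6.105 m²·K/W
Q = 286 × (20.3 − (-8.93)) / 6.105 = 1369 W
E = 1369 W × 3390 h / 1000 = 4642 kWh
Cost = 4642 × 0.378 = $1755

1750 dollars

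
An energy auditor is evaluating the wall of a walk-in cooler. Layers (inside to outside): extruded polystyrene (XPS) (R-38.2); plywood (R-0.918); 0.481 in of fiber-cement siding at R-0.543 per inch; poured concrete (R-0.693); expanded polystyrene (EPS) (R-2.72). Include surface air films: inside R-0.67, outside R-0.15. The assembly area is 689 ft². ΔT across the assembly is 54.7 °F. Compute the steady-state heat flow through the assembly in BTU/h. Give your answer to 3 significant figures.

864 BTU/h

0.481 × 0.543 = 0.2612
R_total = 0.67 + 38.2 + 0.918 + 0.2612 + 0.693 + 2.72 + 0.15 = 43.61 ft²·°F·h/BTU
Q = A·ΔT/R = 689 × 54.7 / 43.61 = 864.2 BTU/h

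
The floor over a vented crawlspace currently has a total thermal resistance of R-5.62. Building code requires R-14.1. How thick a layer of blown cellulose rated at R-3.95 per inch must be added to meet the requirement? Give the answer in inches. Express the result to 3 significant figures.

2.15 in

ΔR = 14.1 − 5.62 = 8.48 ft²·°F·h/BTU
L = ΔR / (R/in) = 8.48/3.95 = 2.147 in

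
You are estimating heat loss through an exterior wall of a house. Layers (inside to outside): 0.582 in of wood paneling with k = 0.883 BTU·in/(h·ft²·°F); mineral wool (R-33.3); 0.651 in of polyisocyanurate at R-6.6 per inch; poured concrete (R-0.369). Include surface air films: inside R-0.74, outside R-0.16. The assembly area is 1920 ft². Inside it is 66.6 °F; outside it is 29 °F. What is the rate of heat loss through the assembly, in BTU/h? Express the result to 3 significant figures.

0.582/0.883 = 0.6591
0.651 × 6.6 = 4.297
R_total = 0.74 + 0.6591 + 33.3 + 4.297 + 0.369 + 0.16 = 39.52 ft²·°F·h/BTU
Q = A·ΔT/R = 1920 × (66.6 − 29) / 39.52 = 1827 BTU/h

1830 BTU/h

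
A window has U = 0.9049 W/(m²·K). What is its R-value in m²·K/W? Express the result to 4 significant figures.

R = 1/U = 1/0.9049 = 1.1051

1.105 m²·K/W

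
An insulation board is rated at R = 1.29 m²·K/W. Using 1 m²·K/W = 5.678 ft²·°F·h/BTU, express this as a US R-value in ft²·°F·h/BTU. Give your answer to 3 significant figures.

7.32 ft²·°F·h/BTU

R_US = 1.29 × 5.678 = 7.325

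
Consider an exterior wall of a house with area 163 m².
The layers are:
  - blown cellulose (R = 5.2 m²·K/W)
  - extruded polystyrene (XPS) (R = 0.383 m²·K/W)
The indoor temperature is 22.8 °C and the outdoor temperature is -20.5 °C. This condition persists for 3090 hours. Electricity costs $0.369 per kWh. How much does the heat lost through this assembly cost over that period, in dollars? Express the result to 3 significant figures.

1440 dollars

R_total = 5.2 + 0.383 = 5.583 m²·K/W
Q = 163 × (22.8 − (-20.5)) / 5.583 = 1264 W
E = 1264 W × 3090 h / 1000 = 3906 kWh
Cost = 3906 × 0.369 = $1441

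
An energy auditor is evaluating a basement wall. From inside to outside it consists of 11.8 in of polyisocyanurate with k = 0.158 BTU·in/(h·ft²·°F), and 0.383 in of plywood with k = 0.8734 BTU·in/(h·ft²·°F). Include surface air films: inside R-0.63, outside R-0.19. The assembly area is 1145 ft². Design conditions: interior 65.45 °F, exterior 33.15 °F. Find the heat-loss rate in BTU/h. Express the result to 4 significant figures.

487.0 BTU/h

11.8/0.158 = 74.684
0.383/0.8734 = 0.43852
R_total = 0.63 + 74.684 + 0.43852 + 0.19 = 75.942 ft²·°F·h/BTU
Q = A·ΔT/R = 1145 × (65.45 − 33.15) / 75.942 = 487 BTU/h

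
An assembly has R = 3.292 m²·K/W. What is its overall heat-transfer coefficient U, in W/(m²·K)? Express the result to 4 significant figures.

0.3038 W/(m²·K)

U = 1/R = 1/3.292 = 0.30377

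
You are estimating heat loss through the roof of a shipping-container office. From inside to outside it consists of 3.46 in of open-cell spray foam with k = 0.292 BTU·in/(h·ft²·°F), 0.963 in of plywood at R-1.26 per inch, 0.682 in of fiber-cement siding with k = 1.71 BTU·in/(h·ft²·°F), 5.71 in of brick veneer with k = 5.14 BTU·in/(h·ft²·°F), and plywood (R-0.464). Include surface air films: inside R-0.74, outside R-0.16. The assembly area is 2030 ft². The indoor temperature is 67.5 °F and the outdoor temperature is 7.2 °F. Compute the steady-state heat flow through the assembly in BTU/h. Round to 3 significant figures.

7680 BTU/h

3.46/0.292 = 11.85
0.963 × 1.26 = 1.213
0.682/1.71 = 0.3988
5.71/5.14 = 1.111
R_total = 0.74 + 11.85 + 1.213 + 0.3988 + 1.111 + 0.464 + 0.16 = 15.94 ft²·°F·h/BTU
Q = A·ΔT/R = 2030 × (67.5 − 7.2) / 15.94 = 7681 BTU/h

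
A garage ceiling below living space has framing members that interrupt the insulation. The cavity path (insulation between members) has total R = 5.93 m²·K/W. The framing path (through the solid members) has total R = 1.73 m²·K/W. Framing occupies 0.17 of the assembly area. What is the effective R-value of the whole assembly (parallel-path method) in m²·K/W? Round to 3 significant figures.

U_eff = 0.83/5.93 + 0.17/1.73 = 0.14 + 0.09827 = 0.2382
R_eff = 1/U_eff = 4.198 m²·K/W

4.20 m²·K/W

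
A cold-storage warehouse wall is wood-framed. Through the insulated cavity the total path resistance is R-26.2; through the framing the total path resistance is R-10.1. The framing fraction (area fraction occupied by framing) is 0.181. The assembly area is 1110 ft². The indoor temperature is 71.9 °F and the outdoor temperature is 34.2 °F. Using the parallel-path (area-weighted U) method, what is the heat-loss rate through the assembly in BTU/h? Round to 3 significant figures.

U_eff = 0.819/26.2 + 0.181/10.1 = 0.03126 + 0.01792 = 0.04918
R_eff = 1/U_eff = 20.33 ft²·°F·h/BTU
Q = 1110 × (71.9 − 34.2) / 20.33 = 2058 BTU/h

2060 BTU/h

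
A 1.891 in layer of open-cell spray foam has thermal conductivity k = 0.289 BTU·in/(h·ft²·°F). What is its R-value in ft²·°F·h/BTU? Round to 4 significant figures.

R = L/k = 1.891/0.289 = 6.5433 ft²·°F·h/BTU

6.543 ft²·°F·h/BTU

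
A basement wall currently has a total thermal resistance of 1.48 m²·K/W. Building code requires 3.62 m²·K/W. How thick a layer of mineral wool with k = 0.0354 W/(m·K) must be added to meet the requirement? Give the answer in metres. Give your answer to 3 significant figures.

0.0758 m

ΔR = 3.62 − 1.48 = 2.14 m²·K/W
L = ΔR × k = 2.14 × 0.0354 = 0.07576 m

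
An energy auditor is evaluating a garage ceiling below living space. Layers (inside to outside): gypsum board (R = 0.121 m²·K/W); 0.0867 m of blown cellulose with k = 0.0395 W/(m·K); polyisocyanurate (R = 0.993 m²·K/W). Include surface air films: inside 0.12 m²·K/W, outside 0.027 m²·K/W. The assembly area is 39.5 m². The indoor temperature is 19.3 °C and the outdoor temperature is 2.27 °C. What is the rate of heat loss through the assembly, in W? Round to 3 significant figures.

0.0867/0.0395 = 2.195
R_total = 0.12 + 0.121 + 2.195 + 0.993 + 0.027 = 3.456 m²·K/W
Q = A·ΔT/R = 39.5 × (19.3 − 2.27) / 3.456 = 194.6 W

195 W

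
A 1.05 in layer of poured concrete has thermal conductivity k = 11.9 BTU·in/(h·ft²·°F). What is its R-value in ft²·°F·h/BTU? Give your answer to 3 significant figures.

0.0882 ft²·°F·h/BTU

R = L/k = 1.05/11.9 = 0.08824 ft²·°F·h/BTU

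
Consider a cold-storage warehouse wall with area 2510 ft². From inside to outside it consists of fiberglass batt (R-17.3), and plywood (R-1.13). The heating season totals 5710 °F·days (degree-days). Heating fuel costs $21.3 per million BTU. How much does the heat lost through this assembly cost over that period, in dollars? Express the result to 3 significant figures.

R_total = 17.3 + 1.13 = 18.43 ft²·°F·h/BTU
E = A × HDD × 24 / R = 2510 × 5710 × 24 / 18.43 = 18660000 BTU
Cost = 18660000/10⁶ × 21.3 = $397.5

398 dollars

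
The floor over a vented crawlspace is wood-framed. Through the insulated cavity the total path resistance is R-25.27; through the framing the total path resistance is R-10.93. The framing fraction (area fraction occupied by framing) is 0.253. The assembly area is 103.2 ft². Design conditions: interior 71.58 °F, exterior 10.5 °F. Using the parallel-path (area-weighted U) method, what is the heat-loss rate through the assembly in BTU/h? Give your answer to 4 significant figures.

U_eff = 0.747/25.27 + 0.253/10.93 = 0.029561 + 0.023147 = 0.052708
R_eff = 1/U_eff = 18.972 ft²·°F·h/BTU
Q = 103.2 × (71.58 − 10.5) / 18.972 = 332.24 BTU/h

332.2 BTU/h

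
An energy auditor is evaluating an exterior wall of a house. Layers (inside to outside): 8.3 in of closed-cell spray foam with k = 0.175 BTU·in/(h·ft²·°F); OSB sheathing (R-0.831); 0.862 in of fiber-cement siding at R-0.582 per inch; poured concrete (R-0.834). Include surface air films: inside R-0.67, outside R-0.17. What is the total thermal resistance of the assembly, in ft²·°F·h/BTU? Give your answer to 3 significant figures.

50.4 ft²·°F·h/BTU

8.3/0.175 = 47.43
0.862 × 0.582 = 0.5017
R_total = 0.67 + 47.43 + 0.831 + 0.5017 + 0.834 + 0.17 = 50.44 ft²·°F·h/BTU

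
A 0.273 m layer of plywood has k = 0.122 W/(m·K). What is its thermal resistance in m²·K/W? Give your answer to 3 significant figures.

2.24 m²·K/W

R = L/k = 0.273/0.122 = 2.238 m²·K/W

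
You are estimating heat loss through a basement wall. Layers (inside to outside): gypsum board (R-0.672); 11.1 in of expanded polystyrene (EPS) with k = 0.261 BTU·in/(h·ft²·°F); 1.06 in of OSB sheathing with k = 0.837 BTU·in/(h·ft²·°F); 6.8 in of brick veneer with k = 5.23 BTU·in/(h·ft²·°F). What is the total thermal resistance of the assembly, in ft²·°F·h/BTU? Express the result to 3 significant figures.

11.1/0.261 = 42.53
1.06/0.837 = 1.266
6.8/5.23 = 1.3
R_total = 0.672 + 42.53 + 1.266 + 1.3 = 45.77 ft²·°F·h/BTU

45.8 ft²·°F·h/BTU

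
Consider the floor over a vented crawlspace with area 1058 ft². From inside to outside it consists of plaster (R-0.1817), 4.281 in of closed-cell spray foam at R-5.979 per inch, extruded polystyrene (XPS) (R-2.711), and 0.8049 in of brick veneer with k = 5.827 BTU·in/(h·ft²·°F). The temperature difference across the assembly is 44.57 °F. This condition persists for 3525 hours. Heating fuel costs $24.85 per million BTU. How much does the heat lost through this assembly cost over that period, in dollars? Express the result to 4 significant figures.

144.3 dollars

4.281 × 5.979 = 25.596
0.8049/5.827 = 0.13813
R_total = 0.1817 + 25.596 + 2.711 + 0.13813 = 28.627 ft²·°F·h/BTU
Q = 1058 × 44.57 / 28.627 = 1647.2 BTU/h
E = 1647.2 × 3525 = 5806500 BTU
Cost = 5806500/10⁶ × 24.85 = $144.29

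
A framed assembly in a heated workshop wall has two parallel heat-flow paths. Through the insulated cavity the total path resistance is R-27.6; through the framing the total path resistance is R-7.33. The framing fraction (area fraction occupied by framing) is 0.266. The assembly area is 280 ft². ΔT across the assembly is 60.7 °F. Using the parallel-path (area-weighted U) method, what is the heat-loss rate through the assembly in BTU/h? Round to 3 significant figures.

1070 BTU/h

U_eff = 0.734/27.6 + 0.266/7.33 = 0.02659 + 0.03629 = 0.06288
R_eff = 1/U_eff = 15.9 ft²·°F·h/BTU
Q = 280 × 60.7 / 15.9 = 1069 BTU/h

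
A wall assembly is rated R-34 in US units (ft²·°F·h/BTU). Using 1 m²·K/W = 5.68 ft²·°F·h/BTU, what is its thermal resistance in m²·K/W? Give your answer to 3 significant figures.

R_SI = 34/5.68 = 5.986

5.99 m²·K/W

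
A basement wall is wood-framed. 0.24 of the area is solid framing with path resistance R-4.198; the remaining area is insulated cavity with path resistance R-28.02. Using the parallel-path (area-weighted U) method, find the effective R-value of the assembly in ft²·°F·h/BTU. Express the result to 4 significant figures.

U_eff = 0.76/28.02 + 0.24/4.198 = 0.027123 + 0.05717 = 0.084294
R_eff = 1/U_eff = 11.863 ft²·°F·h/BTU

11.86 ft²·°F·h/BTU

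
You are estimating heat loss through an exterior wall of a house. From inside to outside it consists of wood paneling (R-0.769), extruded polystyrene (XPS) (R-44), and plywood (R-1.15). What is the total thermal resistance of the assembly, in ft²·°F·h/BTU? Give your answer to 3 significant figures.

45.9 ft²·°F·h/BTU

R_total = 0.769 + 44 + 1.15 = 45.92 ft²·°F·h/BTU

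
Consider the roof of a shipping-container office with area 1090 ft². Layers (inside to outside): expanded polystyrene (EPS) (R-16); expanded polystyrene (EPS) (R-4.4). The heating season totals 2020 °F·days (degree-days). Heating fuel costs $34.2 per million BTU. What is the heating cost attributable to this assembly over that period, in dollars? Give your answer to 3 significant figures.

R_total = 16 + 4.4 = 20.4 ft²·°F·h/BTU
E = A × HDD × 24 / R = 1090 × 2020 × 24 / 20.4 = 2590000 BTU
Cost = 2590000/10⁶ × 34.2 = $88.59

88.6 dollars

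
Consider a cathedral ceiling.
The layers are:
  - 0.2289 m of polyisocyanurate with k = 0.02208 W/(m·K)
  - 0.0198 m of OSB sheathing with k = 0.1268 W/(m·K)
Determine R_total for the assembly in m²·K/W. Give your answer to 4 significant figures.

10.52 m²·K/W

0.2289/0.02208 = 10.367
0.0198/0.1268 = 0.15615
R_total = 10.367 + 0.15615 = 10.523 m²·K/W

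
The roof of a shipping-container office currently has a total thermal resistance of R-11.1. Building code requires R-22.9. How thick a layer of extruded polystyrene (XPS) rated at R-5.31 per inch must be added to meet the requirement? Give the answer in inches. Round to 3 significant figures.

ΔR = 22.9 − 11.1 = 11.8 ft²·°F·h/BTU
L = ΔR / (R/in) = 11.8/5.31 = 2.222 in

2.22 in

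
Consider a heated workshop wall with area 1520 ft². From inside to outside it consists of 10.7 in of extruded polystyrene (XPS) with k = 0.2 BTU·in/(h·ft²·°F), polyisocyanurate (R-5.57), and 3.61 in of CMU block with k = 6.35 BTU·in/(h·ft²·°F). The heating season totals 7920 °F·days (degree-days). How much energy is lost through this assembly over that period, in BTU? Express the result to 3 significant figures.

4840000 BTU

10.7/0.2 = 53.5
3.61/6.35 = 0.5685
R_total = 53.5 + 5.57 + 0.5685 = 59.64 ft²·°F·h/BTU
E = A × HDD × 24 / R = 1520 × 7920 × 24 / 59.64 = 4845000 BTU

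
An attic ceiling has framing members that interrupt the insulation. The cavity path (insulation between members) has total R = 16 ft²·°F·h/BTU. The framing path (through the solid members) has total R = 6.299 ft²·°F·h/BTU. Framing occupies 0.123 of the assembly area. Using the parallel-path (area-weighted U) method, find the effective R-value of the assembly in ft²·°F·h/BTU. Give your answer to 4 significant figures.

13.45 ft²·°F·h/BTU

U_eff = 0.877/16 + 0.123/6.299 = 0.054813 + 0.019527 = 0.074339
R_eff = 1/U_eff = 13.452 ft²·°F·h/BTU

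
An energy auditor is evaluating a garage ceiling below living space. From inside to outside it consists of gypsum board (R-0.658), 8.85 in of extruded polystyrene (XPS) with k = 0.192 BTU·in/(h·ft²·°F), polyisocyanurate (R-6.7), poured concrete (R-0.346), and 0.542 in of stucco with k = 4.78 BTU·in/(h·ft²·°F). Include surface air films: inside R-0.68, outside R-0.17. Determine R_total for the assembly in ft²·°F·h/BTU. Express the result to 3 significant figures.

54.8 ft²·°F·h/BTU

8.85/0.192 = 46.09
0.542/4.78 = 0.1134
R_total = 0.68 + 0.658 + 46.09 + 6.7 + 0.346 + 0.1134 + 0.17 = 54.76 ft²·°F·h/BTU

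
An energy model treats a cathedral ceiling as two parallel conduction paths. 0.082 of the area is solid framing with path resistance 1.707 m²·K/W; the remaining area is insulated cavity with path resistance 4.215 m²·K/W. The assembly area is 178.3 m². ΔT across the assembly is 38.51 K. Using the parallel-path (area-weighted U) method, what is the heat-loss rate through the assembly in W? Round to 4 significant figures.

1825 W

U_eff = 0.918/4.215 + 0.082/1.707 = 0.21779 + 0.048037 = 0.26583
R_eff = 1/U_eff = 3.7618 m²·K/W
Q = 178.3 × 38.51 / 3.7618 = 1825.3 W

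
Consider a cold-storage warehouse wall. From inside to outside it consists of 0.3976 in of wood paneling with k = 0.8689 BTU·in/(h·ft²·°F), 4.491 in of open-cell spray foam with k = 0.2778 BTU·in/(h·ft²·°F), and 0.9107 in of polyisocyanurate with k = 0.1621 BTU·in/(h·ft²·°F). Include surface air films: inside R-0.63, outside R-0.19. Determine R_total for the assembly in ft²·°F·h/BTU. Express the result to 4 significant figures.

0.3976/0.8689 = 0.45759
4.491/0.2778 = 16.166
0.9107/0.1621 = 5.6181
R_total = 0.63 + 0.45759 + 16.166 + 5.6181 + 0.19 = 23.062 ft²·°F·h/BTU

23.06 ft²·°F·h/BTU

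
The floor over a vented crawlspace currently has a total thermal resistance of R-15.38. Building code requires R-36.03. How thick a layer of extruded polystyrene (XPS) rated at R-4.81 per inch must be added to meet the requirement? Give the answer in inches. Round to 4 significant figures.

ΔR = 36.03 − 15.38 = 20.65 ft²·°F·h/BTU
L = ΔR / (R/in) = 20.65/4.81 = 4.2931 in

4.293 in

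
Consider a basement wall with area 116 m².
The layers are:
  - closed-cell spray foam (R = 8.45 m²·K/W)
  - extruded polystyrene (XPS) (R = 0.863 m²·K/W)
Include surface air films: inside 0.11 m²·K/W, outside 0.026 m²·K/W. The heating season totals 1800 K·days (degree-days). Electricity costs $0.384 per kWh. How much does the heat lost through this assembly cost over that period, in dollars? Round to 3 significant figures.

204 dollars

R_total = 0.11 + 8.45 + 0.863 + 0.026 = 9.449 m²·K/W
E = A × HDD × 24 / R / 1000 = 116 × 1800 × 24 / 9.449 / 1000 = 530.3 kWh
Cost = 530.3 × 0.384 = $203.7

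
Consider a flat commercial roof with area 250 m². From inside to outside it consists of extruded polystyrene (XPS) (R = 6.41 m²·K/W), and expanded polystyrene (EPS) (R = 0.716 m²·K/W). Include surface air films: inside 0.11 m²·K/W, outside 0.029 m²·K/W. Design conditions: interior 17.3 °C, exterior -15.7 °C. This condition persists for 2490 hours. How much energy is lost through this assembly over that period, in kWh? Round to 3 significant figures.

R_total = 0.11 + 6.41 + 0.716 + 0.029 = 7.265 m²·K/W
Q = 250 × (17.3 − (-15.7)) / 7.265 = 1136 W
E = 1136 W × 2490 h / 1000 = 2828 kWh

2830 kWh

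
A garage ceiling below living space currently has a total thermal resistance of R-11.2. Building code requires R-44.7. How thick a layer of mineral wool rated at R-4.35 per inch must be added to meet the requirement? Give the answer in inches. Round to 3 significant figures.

ΔR = 44.7 − 11.2 = 33.5 ft²·°F·h/BTU
L = ΔR / (R/in) = 33.5/4.35 = 7.701 in

7.70 in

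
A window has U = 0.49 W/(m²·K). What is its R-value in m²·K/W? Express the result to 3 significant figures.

R = 1/U = 1/0.49 = 2.041

2.04 m²·K/W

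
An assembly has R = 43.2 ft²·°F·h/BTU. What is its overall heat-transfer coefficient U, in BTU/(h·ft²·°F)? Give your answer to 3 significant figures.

U = 1/R = 1/43.2 = 0.02315

0.0231 BTU/(h·ft²·°F)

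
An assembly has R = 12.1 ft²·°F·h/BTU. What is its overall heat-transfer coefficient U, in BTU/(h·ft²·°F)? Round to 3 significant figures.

0.0826 BTU/(h·ft²·°F)

U = 1/R = 1/12.1 = 0.08264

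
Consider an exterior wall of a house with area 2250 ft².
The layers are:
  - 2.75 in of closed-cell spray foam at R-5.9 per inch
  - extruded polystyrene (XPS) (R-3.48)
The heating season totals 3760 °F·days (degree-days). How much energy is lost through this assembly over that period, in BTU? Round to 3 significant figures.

10300000 BTU

2.75 × 5.9 = 16.23
R_total = 16.23 + 3.48 = 19.71 ft²·°F·h/BTU
E = A × HDD × 24 / R = 2250 × 3760 × 24 / 19.71 = 10300000 BTU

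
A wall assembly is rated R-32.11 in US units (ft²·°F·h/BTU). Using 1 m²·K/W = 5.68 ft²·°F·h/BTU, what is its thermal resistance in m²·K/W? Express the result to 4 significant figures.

R_SI = 32.11/5.68 = 5.6532

5.653 m²·K/W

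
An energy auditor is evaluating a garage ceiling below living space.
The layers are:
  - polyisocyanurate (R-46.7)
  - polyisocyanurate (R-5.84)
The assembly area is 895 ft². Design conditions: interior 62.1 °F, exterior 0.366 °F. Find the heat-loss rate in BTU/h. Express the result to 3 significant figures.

1050 BTU/h

R_total = 46.7 + 5.84 = 52.54 ft²·°F·h/BTU
Q = A·ΔT/R = 895 × (62.1 − 0.366) / 52.54 = 1052 BTU/h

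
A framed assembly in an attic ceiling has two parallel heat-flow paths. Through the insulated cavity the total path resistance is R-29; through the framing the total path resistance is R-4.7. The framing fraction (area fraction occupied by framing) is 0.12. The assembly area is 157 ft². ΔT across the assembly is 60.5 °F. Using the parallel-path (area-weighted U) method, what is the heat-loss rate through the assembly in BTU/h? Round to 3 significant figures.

U_eff = 0.88/29 + 0.12/4.7 = 0.03034 + 0.02553 = 0.05588
R_eff = 1/U_eff = 17.9 ft²·°F·h/BTU
Q = 157 × 60.5 / 17.9 = 530.7 BTU/h

531 BTU/h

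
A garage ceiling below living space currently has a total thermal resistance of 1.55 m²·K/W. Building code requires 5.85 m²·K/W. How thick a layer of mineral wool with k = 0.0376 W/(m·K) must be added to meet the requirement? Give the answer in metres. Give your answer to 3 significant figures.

ΔR = 5.85 − 1.55 = 4.3 m²·K/W
L = ΔR × k = 4.3 × 0.0376 = 0.1617 m

0.162 m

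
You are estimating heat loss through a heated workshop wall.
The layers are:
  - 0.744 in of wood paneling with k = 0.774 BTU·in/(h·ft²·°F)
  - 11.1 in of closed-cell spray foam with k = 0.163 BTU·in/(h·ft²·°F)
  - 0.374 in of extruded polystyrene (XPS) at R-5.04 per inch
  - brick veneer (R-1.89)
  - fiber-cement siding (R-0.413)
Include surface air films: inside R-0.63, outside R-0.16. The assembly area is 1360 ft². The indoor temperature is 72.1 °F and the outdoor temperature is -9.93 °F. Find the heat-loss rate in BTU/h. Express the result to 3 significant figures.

1510 BTU/h

0.744/0.774 = 0.9612
11.1/0.163 = 68.1
0.374 × 5.04 = 1.885
R_total = 0.63 + 0.9612 + 68.1 + 1.885 + 1.89 + 0.413 + 0.16 = 74.04 ft²·°F·h/BTU
Q = A·ΔT/R = 1360 × (72.1 − (-9.93)) / 74.04 = 1507 BTU/h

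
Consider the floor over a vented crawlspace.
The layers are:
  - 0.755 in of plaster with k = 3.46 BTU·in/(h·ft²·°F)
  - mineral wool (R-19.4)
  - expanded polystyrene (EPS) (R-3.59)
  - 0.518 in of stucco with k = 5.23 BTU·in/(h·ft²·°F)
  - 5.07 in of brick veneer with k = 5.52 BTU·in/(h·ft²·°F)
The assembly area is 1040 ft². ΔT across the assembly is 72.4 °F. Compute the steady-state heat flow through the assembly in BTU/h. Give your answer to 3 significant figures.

0.755/3.46 = 0.2182
0.518/5.23 = 0.09904
5.07/5.52 = 0.9185
R_total = 0.2182 + 19.4 + 3.59 + 0.09904 + 0.9185 = 24.23 ft²·°F·h/BTU
Q = A·ΔT/R = 1040 × 72.4 / 24.23 = 3108 BTU/h

3110 BTU/h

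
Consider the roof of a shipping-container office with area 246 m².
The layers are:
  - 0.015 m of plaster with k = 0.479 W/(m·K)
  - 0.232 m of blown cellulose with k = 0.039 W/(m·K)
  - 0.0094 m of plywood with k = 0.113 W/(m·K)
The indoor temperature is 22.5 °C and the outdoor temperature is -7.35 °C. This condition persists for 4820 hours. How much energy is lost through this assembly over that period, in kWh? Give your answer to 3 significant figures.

0.015/0.479 = 0.03132
0.232/0.039 = 5.949
0.0094/0.113 = 0.08319
R_total = 0.03132 + 5.949 + 0.08319 = 6.063 m²·K/W
Q = 246 × (22.5 − (-7.35)) / 6.063 = 1211 W
E = 1211 W × 4820 h / 1000 = 5837 kWh

5840 kWh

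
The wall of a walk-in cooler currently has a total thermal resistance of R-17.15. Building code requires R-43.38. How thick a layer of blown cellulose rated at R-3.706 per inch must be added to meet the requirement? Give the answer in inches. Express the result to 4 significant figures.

7.078 in

ΔR = 43.38 − 17.15 = 26.23 ft²·°F·h/BTU
L = ΔR / (R/in) = 26.23/3.706 = 7.0777 in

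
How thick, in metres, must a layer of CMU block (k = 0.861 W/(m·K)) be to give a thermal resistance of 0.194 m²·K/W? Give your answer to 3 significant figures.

0.167 m

L = R·k = 0.194 × 0.861 = 0.167 m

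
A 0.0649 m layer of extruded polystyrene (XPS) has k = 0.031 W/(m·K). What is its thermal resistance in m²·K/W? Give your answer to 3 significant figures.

R = L/k = 0.0649/0.031 = 2.094 m²·K/W

2.09 m²·K/W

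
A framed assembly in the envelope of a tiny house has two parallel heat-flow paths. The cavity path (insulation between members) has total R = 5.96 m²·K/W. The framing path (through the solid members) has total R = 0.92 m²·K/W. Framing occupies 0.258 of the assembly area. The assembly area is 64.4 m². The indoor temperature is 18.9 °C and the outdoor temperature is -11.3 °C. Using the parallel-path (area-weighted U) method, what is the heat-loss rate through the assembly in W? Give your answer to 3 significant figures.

788 W

U_eff = 0.742/5.96 + 0.258/0.92 = 0.1245 + 0.2804 = 0.4049
R_eff = 1/U_eff = 2.47 m²·K/W
Q = 64.4 × (18.9 − (-11.3)) / 2.47 = 787.5 W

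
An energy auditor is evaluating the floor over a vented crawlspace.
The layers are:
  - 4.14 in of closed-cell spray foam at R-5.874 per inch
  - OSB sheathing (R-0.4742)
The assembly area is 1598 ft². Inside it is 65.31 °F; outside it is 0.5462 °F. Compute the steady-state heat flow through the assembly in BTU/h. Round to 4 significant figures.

4174 BTU/h

4.14 × 5.874 = 24.318
R_total = 24.318 + 0.4742 = 24.793 ft²·°F·h/BTU
Q = A·ΔT/R = 1598 × (65.31 − 0.5462) / 24.793 = 4174.3 BTU/h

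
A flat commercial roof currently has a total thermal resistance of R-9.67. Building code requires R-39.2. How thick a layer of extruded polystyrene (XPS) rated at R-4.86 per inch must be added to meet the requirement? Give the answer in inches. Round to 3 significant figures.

ΔR = 39.2 − 9.67 = 29.53 ft²·°F·h/BTU
L = ΔR / (R/in) = 29.53/4.86 = 6.076 in

6.08 in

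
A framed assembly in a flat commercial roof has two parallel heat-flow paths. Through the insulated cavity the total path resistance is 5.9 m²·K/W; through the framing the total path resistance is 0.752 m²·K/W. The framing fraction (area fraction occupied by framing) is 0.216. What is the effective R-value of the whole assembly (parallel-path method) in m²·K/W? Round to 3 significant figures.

2.38 m²·K/W

U_eff = 0.784/5.9 + 0.216/0.752 = 0.1329 + 0.2872 = 0.4201
R_eff = 1/U_eff = 2.38 m²·K/W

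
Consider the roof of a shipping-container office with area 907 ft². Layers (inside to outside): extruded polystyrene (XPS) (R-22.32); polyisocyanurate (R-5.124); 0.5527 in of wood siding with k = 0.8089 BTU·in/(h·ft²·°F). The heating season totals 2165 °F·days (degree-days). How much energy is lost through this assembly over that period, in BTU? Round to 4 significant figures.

1676000 BTU

0.5527/0.8089 = 0.68327
R_total = 22.32 + 5.124 + 0.68327 = 28.127 ft²·°F·h/BTU
E = A × HDD × 24 / R = 907 × 2165 × 24 / 28.127 = 1675500 BTU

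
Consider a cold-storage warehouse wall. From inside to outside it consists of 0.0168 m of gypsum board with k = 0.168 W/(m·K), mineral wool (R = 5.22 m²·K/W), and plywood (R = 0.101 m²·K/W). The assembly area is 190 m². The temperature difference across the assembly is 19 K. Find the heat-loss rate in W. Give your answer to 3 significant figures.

666 W

0.0168/0.168 = 0.1
R_total = 0.1 + 5.22 + 0.101 = 5.421 m²·K/W
Q = A·ΔT/R = 190 × 19 / 5.421 = 665.9 W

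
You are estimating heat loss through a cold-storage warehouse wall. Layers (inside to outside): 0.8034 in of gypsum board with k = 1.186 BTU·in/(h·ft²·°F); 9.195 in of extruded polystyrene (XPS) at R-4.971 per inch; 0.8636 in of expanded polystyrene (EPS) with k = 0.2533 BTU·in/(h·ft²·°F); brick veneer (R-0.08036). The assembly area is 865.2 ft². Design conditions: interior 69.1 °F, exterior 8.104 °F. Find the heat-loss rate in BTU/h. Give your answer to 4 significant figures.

0.8034/1.186 = 0.6774
9.195 × 4.971 = 45.708
0.8636/0.2533 = 3.4094
R_total = 0.6774 + 45.708 + 3.4094 + 0.08036 = 49.876 ft²·°F·h/BTU
Q = A·ΔT/R = 865.2 × (69.1 − 8.104) / 49.876 = 1058.1 BTU/h

1058 BTU/h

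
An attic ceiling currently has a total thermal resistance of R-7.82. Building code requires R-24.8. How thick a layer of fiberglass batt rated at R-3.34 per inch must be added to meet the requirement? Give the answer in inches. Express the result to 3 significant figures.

ΔR = 24.8 − 7.82 = 16.98 ft²·°F·h/BTU
L = ΔR / (R/in) = 16.98/3.34 = 5.084 in

5.08 in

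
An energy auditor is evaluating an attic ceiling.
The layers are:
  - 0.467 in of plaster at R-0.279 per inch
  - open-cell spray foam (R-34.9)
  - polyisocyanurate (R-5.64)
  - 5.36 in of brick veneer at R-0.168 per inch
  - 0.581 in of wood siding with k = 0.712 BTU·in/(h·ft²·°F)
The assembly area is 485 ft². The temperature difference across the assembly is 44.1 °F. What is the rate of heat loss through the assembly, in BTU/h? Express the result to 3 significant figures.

505 BTU/h

0.467 × 0.279 = 0.1303
5.36 × 0.168 = 0.9005
0.581/0.712 = 0.816
R_total = 0.1303 + 34.9 + 5.64 + 0.9005 + 0.816 = 42.39 ft²·°F·h/BTU
Q = A·ΔT/R = 485 × 44.1 / 42.39 = 504.6 BTU/h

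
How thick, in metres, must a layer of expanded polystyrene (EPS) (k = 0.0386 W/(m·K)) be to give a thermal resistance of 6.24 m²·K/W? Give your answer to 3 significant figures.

L = R·k = 6.24 × 0.0386 = 0.2409 m

0.241 m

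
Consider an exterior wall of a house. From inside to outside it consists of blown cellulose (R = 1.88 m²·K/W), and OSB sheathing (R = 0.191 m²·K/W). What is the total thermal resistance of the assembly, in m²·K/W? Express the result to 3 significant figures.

R_total = 1.88 + 0.191 = 2.071 m²·K/W

2.07 m²·K/W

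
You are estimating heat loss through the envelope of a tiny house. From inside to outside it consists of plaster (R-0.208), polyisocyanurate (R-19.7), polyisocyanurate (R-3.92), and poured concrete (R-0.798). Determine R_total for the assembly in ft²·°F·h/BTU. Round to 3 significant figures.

R_total = 0.208 + 19.7 + 3.92 + 0.798 = 24.63 ft²·°F·h/BTU

24.6 ft²·°F·h/BTU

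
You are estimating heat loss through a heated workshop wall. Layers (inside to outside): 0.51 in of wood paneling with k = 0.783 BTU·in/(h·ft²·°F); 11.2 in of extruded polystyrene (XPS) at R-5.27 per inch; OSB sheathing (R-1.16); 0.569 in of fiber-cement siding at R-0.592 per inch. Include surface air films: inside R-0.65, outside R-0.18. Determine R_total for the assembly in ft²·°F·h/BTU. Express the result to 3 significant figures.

0.51/0.783 = 0.6513
11.2 × 5.27 = 59.02
0.569 × 0.592 = 0.3368
R_total = 0.65 + 0.6513 + 59.02 + 1.16 + 0.3368 + 0.18 = 62 ft²·°F·h/BTU

62.0 ft²·°F·h/BTU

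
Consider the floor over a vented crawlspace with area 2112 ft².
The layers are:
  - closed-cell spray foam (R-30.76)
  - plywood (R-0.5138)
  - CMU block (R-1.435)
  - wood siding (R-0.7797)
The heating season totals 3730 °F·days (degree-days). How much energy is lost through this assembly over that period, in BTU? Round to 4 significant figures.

R_total = 30.76 + 0.5138 + 1.435 + 0.7797 = 33.489 ft²·°F·h/BTU
E = A × HDD × 24 / R = 2112 × 3730 × 24 / 33.489 = 5645700 BTU

5646000 BTU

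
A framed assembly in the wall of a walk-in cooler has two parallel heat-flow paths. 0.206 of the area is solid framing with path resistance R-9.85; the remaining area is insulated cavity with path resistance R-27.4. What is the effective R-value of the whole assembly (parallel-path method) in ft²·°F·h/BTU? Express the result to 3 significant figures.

20.0 ft²·°F·h/BTU

U_eff = 0.794/27.4 + 0.206/9.85 = 0.02898 + 0.02091 = 0.04989
R_eff = 1/U_eff = 20.04 ft²·°F·h/BTU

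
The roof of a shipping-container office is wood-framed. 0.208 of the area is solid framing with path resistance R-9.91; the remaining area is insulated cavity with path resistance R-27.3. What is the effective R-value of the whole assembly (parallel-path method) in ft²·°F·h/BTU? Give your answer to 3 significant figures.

U_eff = 0.792/27.3 + 0.208/9.91 = 0.02901 + 0.02099 = 0.05
R_eff = 1/U_eff = 20 ft²·°F·h/BTU

20.0 ft²·°F·h/BTU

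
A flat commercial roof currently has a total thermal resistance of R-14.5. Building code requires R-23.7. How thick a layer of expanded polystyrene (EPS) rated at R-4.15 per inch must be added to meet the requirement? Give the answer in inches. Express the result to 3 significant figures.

2.22 in

ΔR = 23.7 − 14.5 = 9.2 ft²·°F·h/BTU
L = ΔR / (R/in) = 9.2/4.15 = 2.217 in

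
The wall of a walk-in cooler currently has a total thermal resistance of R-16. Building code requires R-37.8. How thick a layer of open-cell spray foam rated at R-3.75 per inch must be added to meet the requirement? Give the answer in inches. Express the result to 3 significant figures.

5.81 in

ΔR = 37.8 − 16 = 21.8 ft²·°F·h/BTU
L = ΔR / (R/in) = 21.8/3.75 = 5.813 in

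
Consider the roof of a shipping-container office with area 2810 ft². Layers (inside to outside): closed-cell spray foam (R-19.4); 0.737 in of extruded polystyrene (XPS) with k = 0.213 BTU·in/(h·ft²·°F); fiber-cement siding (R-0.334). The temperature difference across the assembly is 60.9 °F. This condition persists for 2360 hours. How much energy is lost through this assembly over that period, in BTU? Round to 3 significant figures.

17400000 BTU

0.737/0.213 = 3.46
R_total = 19.4 + 3.46 + 0.334 = 23.19 ft²·°F·h/BTU
Q = 2810 × 60.9 / 23.19 = 7378 BTU/h
E = 7378 × 2360 = 17410000 BTU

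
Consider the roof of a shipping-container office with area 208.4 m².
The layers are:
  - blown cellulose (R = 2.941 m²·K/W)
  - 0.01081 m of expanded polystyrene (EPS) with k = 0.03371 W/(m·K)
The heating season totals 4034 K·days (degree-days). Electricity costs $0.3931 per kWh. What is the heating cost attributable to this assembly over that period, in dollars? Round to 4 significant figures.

2432 dollars

0.01081/0.03371 = 0.32068
R_total = 2.941 + 0.32068 = 3.2617 m²·K/W
E = A × HDD × 24 / R / 1000 = 208.4 × 4034 × 24 / 3.2617 / 1000 = 6185.9 kWh
Cost = 6185.9 × 0.3931 = $2431.7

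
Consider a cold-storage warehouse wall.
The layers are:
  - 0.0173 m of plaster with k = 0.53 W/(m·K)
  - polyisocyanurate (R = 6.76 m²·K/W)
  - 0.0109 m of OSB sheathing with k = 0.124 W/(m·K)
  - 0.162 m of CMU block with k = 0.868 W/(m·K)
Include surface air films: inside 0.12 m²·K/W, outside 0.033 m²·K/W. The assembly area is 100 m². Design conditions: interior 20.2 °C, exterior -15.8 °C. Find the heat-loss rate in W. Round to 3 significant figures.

499 W

0.0173/0.53 = 0.03264
0.0109/0.124 = 0.0879
0.162/0.868 = 0.1866
R_total = 0.12 + 0.03264 + 6.76 + 0.0879 + 0.1866 + 0.033 = 7.22 m²·K/W
Q = A·ΔT/R = 100 × (20.2 − (-15.8)) / 7.22 = 498.6 W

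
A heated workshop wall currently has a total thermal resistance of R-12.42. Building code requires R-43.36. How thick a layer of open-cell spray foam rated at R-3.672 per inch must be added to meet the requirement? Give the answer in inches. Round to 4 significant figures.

8.426 in

ΔR = 43.36 − 12.42 = 30.94 ft²·°F·h/BTU
L = ΔR / (R/in) = 30.94/3.672 = 8.4259 in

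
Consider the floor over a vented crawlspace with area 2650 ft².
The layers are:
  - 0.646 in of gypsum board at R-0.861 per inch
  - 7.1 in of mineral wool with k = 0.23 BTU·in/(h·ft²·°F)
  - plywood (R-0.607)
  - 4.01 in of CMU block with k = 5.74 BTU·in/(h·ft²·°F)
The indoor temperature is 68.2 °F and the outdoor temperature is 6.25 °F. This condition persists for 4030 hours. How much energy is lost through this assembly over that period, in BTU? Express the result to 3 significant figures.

0.646 × 0.861 = 0.5562
7.1/0.23 = 30.87
4.01/5.74 = 0.6986
R_total = 0.5562 + 30.87 + 0.607 + 0.6986 = 32.73 ft²·°F·h/BTU
Q = 2650 × (68.2 − 6.25) / 32.73 = 5016 BTU/h
E = 5016 × 4030 = 20210000 BTU

20200000 BTU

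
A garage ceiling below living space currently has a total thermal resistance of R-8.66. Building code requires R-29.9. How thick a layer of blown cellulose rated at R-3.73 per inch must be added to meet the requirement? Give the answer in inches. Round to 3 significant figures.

5.69 in

ΔR = 29.9 − 8.66 = 21.24 ft²·°F·h/BTU
L = ΔR / (R/in) = 21.24/3.73 = 5.694 in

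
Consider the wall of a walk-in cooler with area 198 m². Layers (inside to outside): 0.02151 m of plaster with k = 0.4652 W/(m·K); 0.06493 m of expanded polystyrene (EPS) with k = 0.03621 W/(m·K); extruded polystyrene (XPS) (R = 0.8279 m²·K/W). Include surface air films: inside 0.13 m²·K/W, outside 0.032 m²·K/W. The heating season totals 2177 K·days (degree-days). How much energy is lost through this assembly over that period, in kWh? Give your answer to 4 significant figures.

0.02151/0.4652 = 0.046238
0.06493/0.03621 = 1.7932
R_total = 0.13 + 0.046238 + 1.7932 + 0.8279 + 0.032 = 2.8293 m²·K/W
E = A × HDD × 24 / R / 1000 = 198 × 2177 × 24 / 2.8293 / 1000 = 3656.4 kWh

3656 kWh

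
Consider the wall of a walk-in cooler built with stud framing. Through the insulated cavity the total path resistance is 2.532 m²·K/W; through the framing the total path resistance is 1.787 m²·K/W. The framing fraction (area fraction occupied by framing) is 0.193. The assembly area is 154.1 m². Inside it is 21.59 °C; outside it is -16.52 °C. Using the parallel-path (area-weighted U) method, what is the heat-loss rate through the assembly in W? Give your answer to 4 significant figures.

U_eff = 0.807/2.532 + 0.193/1.787 = 0.31872 + 0.108 = 0.42672
R_eff = 1/U_eff = 2.3434 m²·K/W
Q = 154.1 × (21.59 − (-16.52)) / 2.3434 = 2506 W

2506 W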